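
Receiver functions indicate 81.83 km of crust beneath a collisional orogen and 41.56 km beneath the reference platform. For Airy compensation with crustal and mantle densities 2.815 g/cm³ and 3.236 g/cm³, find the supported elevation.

5.24 km

Excess crust Δ = 81.83 km − 41.56 km = 40.27 km, split between elevation h and root r with h + r = Δ.
Airy balance ρ_c h = (ρ_m − ρ_c) r gives r = h ρ_c/(ρ_m − ρ_c), so h (1 + ρ_c/(ρ_m − ρ_c)) = Δ, i.e. h = Δ (ρ_m − ρ_c)/ρ_m.
h = 40.27 km × 0.421/3.236 = 5.24 km.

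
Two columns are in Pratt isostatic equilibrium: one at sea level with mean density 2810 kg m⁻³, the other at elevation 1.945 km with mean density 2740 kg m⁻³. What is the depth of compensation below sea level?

76.1 km

ρ_ref D = ρ (D + h) → D (ρ_ref − ρ) = ρ h.
D = ρ h/(ρ_ref − ρ) = 2740 × 1.945 km/(2810 − 2740) = 76.1 km.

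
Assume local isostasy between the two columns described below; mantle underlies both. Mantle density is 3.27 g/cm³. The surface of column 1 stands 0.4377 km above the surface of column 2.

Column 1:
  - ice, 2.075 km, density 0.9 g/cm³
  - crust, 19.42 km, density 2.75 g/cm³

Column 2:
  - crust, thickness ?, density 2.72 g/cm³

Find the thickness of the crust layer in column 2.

Take the compensation level at the base of the deeper column (depth z_c below the surface of column 1) and equate Σ ρ_i t_i down to z_c; mantle fills any gap and the z_c terms cancel.
Column 1: 2.075×0.9 + 19.42×2.75 + (z_c − 21.495)×3.27
Column 2: 0.4377×0 + x×2.72 + (z_c − 0.4377 − 0 − x)×3.27
The z_c×3.27 term appears on both sides and cancels. Collect the known terms of each column as K = Σ(ρt)_known − 3.27 × (depth of known layers): K_1 = 55.2725 − 3.27×21.495 = −15.01615; K_2 = 0 − 3.27×(0.4377 + 0) = −1.431279.
Balance: K_1 = K_2 − x×(3.27 − 2.72), so x = (K_2 − K_1)/(3.27 − 2.72) = 13.5849/0.55 = 24.7 km.

24.7 km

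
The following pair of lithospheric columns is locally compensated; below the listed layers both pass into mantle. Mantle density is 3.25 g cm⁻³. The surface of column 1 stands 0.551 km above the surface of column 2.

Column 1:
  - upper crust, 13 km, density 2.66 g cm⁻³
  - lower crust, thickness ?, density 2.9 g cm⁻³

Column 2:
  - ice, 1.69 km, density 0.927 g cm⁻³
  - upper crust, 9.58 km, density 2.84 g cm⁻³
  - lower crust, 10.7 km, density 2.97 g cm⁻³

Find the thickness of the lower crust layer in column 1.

Take the compensation level at the base of the deeper column (depth z_c below the surface of column 1) and equate Σ ρ_i t_i down to z_c; mantle fills any gap and the z_c terms cancel.
Column 1: 13×2.66 + x×2.9 + (z_c − 13 − x)×3.25
Column 2: 0.551×0 + 1.69×0.927 + 9.58×2.84 + 10.7×2.97 + (z_c − 0.551 − 21.97)×3.25
The z_c×3.25 term appears on both sides and cancels. Collect the known terms of each column as K = Σ(ρt)_known − 3.25 × (depth of known layers): K_1 = 34.58 − 3.25×13 = −7.67; K_2 = 60.55283 − 3.25×(0.551 + 21.97) = −12.64042.
Balance: K_1 − x×(3.25 − 2.9) = K_2, so x = (K_1 − K_2)/(3.25 − 2.9) = 4.97042/0.35 = 14.2 km.

14.2 km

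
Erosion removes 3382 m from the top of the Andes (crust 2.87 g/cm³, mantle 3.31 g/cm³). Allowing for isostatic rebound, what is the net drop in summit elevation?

Rebound u = e ρ_c/ρ_m = 3382 m × 2.87/3.31 = 2932 m.
Net surface drop = e − u = 3382 m − 2932 m = e (ρ_m − ρ_c)/ρ_m = 450 m.

450 m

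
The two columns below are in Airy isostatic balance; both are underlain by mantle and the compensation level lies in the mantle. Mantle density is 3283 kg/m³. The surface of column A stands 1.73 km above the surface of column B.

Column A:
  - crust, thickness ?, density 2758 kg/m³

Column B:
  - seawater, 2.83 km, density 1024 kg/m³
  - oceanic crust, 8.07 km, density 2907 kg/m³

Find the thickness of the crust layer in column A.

28.8 km

Take the compensation level at the base of the deeper column (depth z_c below the surface of column A) and equate Σ ρ_i t_i down to z_c; mantle fills any gap and the z_c terms cancel.
Column A: x×2758 + (z_c − 0 − x)×3283
Column B: 1.73×0 + 2.83×1024 + 8.07×2907 + (z_c − 1.73 − 10.9)×3283
The z_c×3283 term appears on both sides and cancels. Collect the known terms of each column as K = Σ(ρt)_known − 3283 × (depth of known layers): K_A = 0 − 3283×0 = 0; K_B = 26357.41 − 3283×(1.73 + 10.9) = −15106.88.
Balance: K_A − x×(3283 − 2758) = K_B, so x = (K_A − K_B)/(3283 − 2758) = 15106.9/525 = 28.8 km.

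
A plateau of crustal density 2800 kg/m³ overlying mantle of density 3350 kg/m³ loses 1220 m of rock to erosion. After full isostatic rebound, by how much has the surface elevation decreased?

200 m

Rebound u = e ρ_c/ρ_m = 1220 m × 2800/3350 = 1020 m.
Net surface drop = e − u = 1220 m − 1020 m = e (ρ_m − ρ_c)/ρ_m = 200 m.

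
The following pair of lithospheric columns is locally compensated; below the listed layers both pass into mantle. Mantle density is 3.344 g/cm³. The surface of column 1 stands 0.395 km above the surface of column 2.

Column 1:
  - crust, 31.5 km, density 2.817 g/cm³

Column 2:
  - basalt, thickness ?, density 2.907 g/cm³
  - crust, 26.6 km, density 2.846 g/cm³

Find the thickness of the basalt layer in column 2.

4.65 km

Take the compensation level at the base of the deeper column (depth z_c below the surface of column 1) and equate Σ ρ_i t_i down to z_c; mantle fills any gap and the z_c terms cancel.
Column 1: 31.5×2.817 + (z_c − 31.5)×3.344
Column 2: 0.395×0 + x×2.907 + 26.6×2.846 + (z_c − 0.395 − 26.6 − x)×3.344
The z_c×3.344 term appears on both sides and cancels. Collect the known terms of each column as K = Σ(ρt)_known − 3.344 × (depth of known layers): K_1 = 88.7355 − 3.344×31.5 = −16.6005; K_2 = 75.7036 − 3.344×(0.395 + 26.6) = −14.56768.
Balance: K_1 = K_2 − x×(3.344 − 2.907), so x = (K_2 − K_1)/(3.344 − 2.907) = 2.03282/0.437 = 4.65 km.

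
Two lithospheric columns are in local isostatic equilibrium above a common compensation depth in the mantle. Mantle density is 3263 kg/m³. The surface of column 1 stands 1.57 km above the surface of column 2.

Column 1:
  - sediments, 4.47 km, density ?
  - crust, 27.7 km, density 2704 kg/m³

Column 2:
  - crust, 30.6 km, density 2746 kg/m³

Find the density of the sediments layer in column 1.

2040 kg/m³

Take the compensation level at the base of the deeper column (depth z_c below the surface of column 1) and equate Σ ρ_i t_i down to z_c; mantle fills any gap and the z_c terms cancel.
Column 1: 4.47×ρ + 27.7×2704 + (z_c − 32.17)×3263
Column 2: 1.57×0 + 30.6×2746 + (z_c − 1.57 − 30.6)×3263
The z_c×3263 term appears on both sides and cancels. Collect the known terms of each column as K = Σ(ρt)_known − 3263 × (depth of known layers): K_1 = 74900.8 − 3263×32.17 = −30069.91; K_2 = 84027.6 − 3263×(1.57 + 30.6) = −20943.11.
Balance: K_1 + 4.47×ρ = K_2, so ρ = (K_2 − K_1)/4.47 = 9126.8/4.47 = 2040 kg/m³.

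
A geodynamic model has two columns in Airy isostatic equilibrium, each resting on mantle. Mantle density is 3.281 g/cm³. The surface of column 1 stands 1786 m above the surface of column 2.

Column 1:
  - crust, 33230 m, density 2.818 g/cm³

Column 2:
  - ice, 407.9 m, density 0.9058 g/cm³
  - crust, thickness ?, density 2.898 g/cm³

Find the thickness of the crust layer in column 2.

22300 m

Take the compensation level at the base of the deeper column (depth z_c below the surface of column 1) and equate Σ ρ_i t_i down to z_c; mantle fills any gap and the z_c terms cancel.
Column 1: 33230×2.818 + (z_c − 33230)×3.281
Column 2: 1786×0 + 407.9×0.9058 + x×2.898 + (z_c − 1786 − 407.9 − x)×3.281
The z_c×3.281 term appears on both sides and cancels. Collect the known terms of each column as K = Σ(ρt)_known − 3.281 × (depth of known layers): K_1 = 93642.14 − 3.281×33230 = −15385.49; K_2 = 369.47582 − 3.281×(1786 + 407.9) = −6828.71008.
Balance: K_1 = K_2 − x×(3.281 − 2.898), so x = (K_2 − K_1)/(3.281 − 2.898) = 8556.78/0.383 = 22300 m.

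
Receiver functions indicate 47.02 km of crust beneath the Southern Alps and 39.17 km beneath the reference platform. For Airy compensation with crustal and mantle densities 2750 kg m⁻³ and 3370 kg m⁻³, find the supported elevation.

Excess crust Δ = 47.02 km − 39.17 km = 7.85 km, split between elevation h and root r with h + r = Δ.
Airy balance ρ_c h = (ρ_m − ρ_c) r gives r = h ρ_c/(ρ_m − ρ_c), so h (1 + ρ_c/(ρ_m − ρ_c)) = Δ, i.e. h = Δ (ρ_m − ρ_c)/ρ_m.
h = 7.85 km × 620/3370 = 1.44 km.

1.44 km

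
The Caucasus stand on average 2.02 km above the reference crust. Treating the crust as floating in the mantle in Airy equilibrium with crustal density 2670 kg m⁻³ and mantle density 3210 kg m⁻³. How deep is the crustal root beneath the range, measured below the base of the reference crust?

Equating mass per unit area of the two columns: the weight of the topography is balanced by the buoyancy of the root, ρ_c h = (ρ_m − ρ_c) r.
r = h · ρ_c / (ρ_m − ρ_c) = 2.02 km × 2670 / (3210 − 2670) = 9.99 km.

9.99 km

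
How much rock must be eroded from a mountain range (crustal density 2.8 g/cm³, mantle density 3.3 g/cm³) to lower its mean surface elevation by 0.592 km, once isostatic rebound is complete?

3.91 km

Net drop Δ = e − u = e − e ρ_c/ρ_m = e (ρ_m − ρ_c)/ρ_m.
e = Δ ρ_m/(ρ_m − ρ_c) = 0.592 km × 3.3/0.5 = 3.91 km.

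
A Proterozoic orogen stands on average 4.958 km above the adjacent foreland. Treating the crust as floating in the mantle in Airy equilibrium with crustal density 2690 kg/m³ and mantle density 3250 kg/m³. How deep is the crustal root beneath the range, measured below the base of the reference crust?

Equating mass per unit area of the two columns: the weight of the topography is balanced by the buoyancy of the root, ρ_c h = (ρ_m − ρ_c) r.
r = h · ρ_c / (ρ_m − ρ_c) = 4.958 km × 2690 / (3250 − 2690) = 23.8 km.

23.8 km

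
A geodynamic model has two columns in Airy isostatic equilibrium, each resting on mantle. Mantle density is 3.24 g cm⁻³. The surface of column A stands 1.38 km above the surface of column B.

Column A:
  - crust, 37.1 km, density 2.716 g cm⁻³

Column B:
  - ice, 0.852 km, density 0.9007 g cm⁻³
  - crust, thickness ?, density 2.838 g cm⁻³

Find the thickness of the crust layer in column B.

Take the compensation level at the base of the deeper column (depth z_c below the surface of column A) and equate Σ ρ_i t_i down to z_c; mantle fills any gap and the z_c terms cancel.
Column A: 37.1×2.716 + (z_c − 37.1)×3.24
Column B: 1.38×0 + 0.852×0.9007 + x×2.838 + (z_c − 1.38 − 0.852 − x)×3.24
The z_c×3.24 term appears on both sides and cancels. Collect the known terms of each column as K = Σ(ρt)_known − 3.24 × (depth of known layers): K_A = 100.7636 − 3.24×37.1 = −19.4404; K_B = 0.7673964 − 3.24×(1.38 + 0.852) = −6.4642836.
Balance: K_A = K_B − x×(3.24 − 2.838), so x = (K_B − K_A)/(3.24 − 2.838) = 12.9761/0.402 = 32.3 km.

32.3 km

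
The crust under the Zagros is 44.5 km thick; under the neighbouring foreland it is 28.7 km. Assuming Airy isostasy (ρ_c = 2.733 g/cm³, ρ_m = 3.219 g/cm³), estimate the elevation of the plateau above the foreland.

2.39 km

Excess crust Δ = 44.5 km − 28.7 km = 15.8 km, split between elevation h and root r with h + r = Δ.
Airy balance ρ_c h = (ρ_m − ρ_c) r gives r = h ρ_c/(ρ_m − ρ_c), so h (1 + ρ_c/(ρ_m − ρ_c)) = Δ, i.e. h = Δ (ρ_m − ρ_c)/ρ_m.
h = 15.8 km × 0.486/3.219 = 2.39 km.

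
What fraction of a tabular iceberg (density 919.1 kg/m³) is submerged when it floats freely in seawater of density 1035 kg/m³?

Submerged fraction = ρ_obj/ρ_fluid = 919.1/1035 = 0.888.

0.888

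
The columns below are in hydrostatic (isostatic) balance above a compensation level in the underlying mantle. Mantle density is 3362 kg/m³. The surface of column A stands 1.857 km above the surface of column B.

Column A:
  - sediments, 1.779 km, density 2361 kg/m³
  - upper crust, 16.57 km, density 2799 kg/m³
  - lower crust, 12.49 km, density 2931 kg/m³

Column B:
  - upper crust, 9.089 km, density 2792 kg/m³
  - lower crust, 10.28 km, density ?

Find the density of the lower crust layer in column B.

Take the compensation level at the base of the deeper column (depth z_c below the surface of column A) and equate Σ ρ_i t_i down to z_c; mantle fills any gap and the z_c terms cancel.
Column A: 1.779×2361 + 16.57×2799 + 12.49×2931 + (z_c − 30.839)×3362
Column B: 1.857×0 + 9.089×2792 + 10.28×ρ + (z_c − 1.857 − 19.369)×3362
The z_c×3362 term appears on both sides and cancels. Collect the known terms of each column as K = Σ(ρt)_known − 3362 × (depth of known layers): K_A = 87187.839 − 3362×30.839 = −16492.879; K_B = 25376.488 − 3362×(1.857 + 19.369) = −45985.324.
Balance: K_A = K_B + 10.28×ρ, so ρ = (K_A − K_B)/10.28 = 29492.4/10.28 = 2870 kg/m³.

2870 kg/m³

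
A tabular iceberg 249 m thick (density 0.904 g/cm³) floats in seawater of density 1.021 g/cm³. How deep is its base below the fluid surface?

220 m

Draft d = t ρ_obj/ρ_fluid = 249 m × 0.904/1.021 = 220 m.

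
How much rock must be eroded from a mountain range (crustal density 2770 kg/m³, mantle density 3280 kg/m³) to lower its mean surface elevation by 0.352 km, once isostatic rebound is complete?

2.26 km

Net drop Δ = e − u = e − e ρ_c/ρ_m = e (ρ_m − ρ_c)/ρ_m.
e = Δ ρ_m/(ρ_m − ρ_c) = 0.352 km × 3280/510 = 2.26 km.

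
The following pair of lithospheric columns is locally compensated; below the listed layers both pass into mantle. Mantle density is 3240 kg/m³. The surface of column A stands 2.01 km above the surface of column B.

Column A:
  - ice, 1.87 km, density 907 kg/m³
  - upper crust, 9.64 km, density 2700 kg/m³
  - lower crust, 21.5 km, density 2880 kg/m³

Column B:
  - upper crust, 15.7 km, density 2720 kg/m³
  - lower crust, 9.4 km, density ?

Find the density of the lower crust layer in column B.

2960 kg/m³

Take the compensation level at the base of the deeper column (depth z_c below the surface of column A) and equate Σ ρ_i t_i down to z_c; mantle fills any gap and the z_c terms cancel.
Column A: 1.87×907 + 9.64×2700 + 21.5×2880 + (z_c − 33.01)×3240
Column B: 2.01×0 + 15.7×2720 + 9.4×ρ + (z_c − 2.01 − 25.1)×3240
The z_c×3240 term appears on both sides and cancels. Collect the known terms of each column as K = Σ(ρt)_known − 3240 × (depth of known layers): K_A = 89644.09 − 3240×33.01 = −17308.31; K_B = 42704 − 3240×(2.01 + 25.1) = −45132.4.
Balance: K_A = K_B + 9.4×ρ, so ρ = (K_A − K_B)/9.4 = 27824.1/9.4 = 2960 kg/m³.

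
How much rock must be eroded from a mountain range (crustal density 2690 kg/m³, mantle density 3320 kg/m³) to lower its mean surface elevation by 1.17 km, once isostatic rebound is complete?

6.17 km

Net drop Δ = e − u = e − e ρ_c/ρ_m = e (ρ_m − ρ_c)/ρ_m.
e = Δ ρ_m/(ρ_m − ρ_c) = 1.17 km × 3320/630 = 6.17 km.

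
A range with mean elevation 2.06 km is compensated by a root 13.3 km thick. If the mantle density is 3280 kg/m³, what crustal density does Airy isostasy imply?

ρ_c h = (ρ_m − ρ_c) r → ρ_c (h + r) = ρ_m r → ρ_c = ρ_m r / (h + r).
ρ_c = 3280 × 13.3 km / (2.06 km + 13.3 km) = 2840 kg/m³.

2840 kg/m³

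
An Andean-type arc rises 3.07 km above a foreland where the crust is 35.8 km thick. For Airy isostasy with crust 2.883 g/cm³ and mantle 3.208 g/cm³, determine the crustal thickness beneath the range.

Root depth r = h ρ_c / (ρ_m − ρ_c) = 3.07 km × 2.883 / 0.325 = 27.23 km.
Total thickness = T + h + r = 35.8 km + 3.07 km + 27.23 km = 66.1 km.

66.1 km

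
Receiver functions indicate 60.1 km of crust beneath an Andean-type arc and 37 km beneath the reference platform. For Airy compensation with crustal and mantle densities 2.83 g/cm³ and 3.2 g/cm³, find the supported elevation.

2.67 km

Excess crust Δ = 60.1 km − 37 km = 23.1 km, split between elevation h and root r with h + r = Δ.
Airy balance ρ_c h = (ρ_m − ρ_c) r gives r = h ρ_c/(ρ_m − ρ_c), so h (1 + ρ_c/(ρ_m − ρ_c)) = Δ, i.e. h = Δ (ρ_m − ρ_c)/ρ_m.
h = 23.1 km × 0.37/3.2 = 2.67 km.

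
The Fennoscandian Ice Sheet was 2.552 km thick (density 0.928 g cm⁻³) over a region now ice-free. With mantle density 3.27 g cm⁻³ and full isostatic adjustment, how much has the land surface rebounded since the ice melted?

0.724 km

Removing the load lets mantle flow back in; uplift u satisfies ρ_ice t = ρ_m u.
u = t ρ_ice/ρ_m = 2.552 km × 0.928/3.27 = 0.724 km.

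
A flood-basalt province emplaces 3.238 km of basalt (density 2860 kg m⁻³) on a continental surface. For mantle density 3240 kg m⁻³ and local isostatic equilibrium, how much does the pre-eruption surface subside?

Subaerial loading: s = t ρ_load / ρ_m.
s = 3.238 km × 2860/3240 = 2.86 km.

2.86 km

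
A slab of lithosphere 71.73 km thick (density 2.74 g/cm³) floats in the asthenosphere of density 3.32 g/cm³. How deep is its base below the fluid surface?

Draft d = t ρ_obj/ρ_fluid = 71.73 km × 2.74/3.32 = 59.2 km.

59.2 km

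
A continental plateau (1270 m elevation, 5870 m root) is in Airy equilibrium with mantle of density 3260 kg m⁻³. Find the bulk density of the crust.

ρ_c h = (ρ_m − ρ_c) r → ρ_c (h + r) = ρ_m r → ρ_c = ρ_m r / (h + r).
ρ_c = 3260 × 5870 m / (1270 m + 5870 m) = 2680 kg m⁻³.

2680 kg m⁻³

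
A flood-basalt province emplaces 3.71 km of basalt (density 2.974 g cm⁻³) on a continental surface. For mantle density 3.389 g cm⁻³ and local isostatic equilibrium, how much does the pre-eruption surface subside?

3.26 km

Subaerial loading: s = t ρ_load / ρ_m.
s = 3.71 km × 2.974/3.389 = 3.26 km.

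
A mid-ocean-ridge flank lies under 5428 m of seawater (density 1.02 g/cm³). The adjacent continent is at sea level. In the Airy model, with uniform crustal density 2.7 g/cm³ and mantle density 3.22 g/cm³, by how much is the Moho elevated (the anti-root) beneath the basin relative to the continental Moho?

17500 m

Isostatic balance requires: replacing crust with seawater at the top is compensated by replacing crust with mantle at the base: d (ρ_c − ρ_w) = a (ρ_m − ρ_c).
a = d (ρ_c − ρ_w)/(ρ_m − ρ_c) = 5428 m × 1.68/0.52 = 17500 m.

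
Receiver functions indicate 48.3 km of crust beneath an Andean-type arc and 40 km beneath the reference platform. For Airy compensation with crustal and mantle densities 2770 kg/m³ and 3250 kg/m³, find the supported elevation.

1.23 km

Excess crust Δ = 48.3 km − 40 km = 8.3 km, split between elevation h and root r with h + r = Δ.
Airy balance ρ_c h = (ρ_m − ρ_c) r gives r = h ρ_c/(ρ_m − ρ_c), so h (1 + ρ_c/(ρ_m − ρ_c)) = Δ, i.e. h = Δ (ρ_m − ρ_c)/ρ_m.
h = 8.3 km × 480/3250 = 1.23 km.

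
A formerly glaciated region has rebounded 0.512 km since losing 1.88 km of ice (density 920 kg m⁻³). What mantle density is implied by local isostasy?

3380 kg m⁻³

ρ_m = ρ_ice t / u = 920 × 1.88 km/0.512 km = 3380 kg m⁻³.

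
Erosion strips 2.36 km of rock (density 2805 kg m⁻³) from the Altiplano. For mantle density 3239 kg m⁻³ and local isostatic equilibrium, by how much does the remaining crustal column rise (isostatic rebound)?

2.04 km

Unloading: uplift u = e ρ_c/ρ_m = 2.36 km × 2805/3239 = 2.04 km.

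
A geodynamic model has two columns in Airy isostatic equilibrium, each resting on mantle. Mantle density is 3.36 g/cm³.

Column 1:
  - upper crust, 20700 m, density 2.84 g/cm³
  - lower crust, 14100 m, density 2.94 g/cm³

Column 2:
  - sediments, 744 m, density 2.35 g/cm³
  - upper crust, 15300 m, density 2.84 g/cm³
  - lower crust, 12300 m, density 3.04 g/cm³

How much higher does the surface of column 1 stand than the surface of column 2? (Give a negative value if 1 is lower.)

1200 m

For any compensation level in the mantle, the mantle terms cancel and isostasy reduces to e = (Σt_1 − Σt_2) − (Σ(ρt)_1 − Σ(ρt)_2) / ρ_m.
Σt_1 = 34800 m; Σt_2 = 28344 m; Σ(ρt)_1 = 100242; Σ(ρt)_2 = 82592.4 (in m·g/cm³).
e = (34800 − 28344) − (100242 − 82592.4) / 3.36 = 1200 m.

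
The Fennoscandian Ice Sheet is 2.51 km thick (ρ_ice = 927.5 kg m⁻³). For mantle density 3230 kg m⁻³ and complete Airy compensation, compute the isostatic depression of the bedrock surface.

Equating mass per unit area of the two columns: the ice load ρ_ice t is balanced by mantle displaced below, ρ_m s.
s = t ρ_ice / ρ_m = 2.51 km × 927.5/3230 = 0.721 km.

0.721 km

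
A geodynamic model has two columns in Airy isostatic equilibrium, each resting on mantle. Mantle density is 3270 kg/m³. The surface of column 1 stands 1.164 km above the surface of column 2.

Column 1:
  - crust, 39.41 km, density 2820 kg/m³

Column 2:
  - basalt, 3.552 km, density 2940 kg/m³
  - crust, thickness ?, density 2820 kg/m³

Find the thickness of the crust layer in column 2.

28.3 km

Take the compensation level at the base of the deeper column (depth z_c below the surface of column 1) and equate Σ ρ_i t_i down to z_c; mantle fills any gap and the z_c terms cancel.
Column 1: 39.41×2820 + (z_c − 39.41)×3270
Column 2: 1.164×0 + 3.552×2940 + x×2820 + (z_c − 1.164 − 3.552 − x)×3270
The z_c×3270 term appears on both sides and cancels. Collect the known terms of each column as K = Σ(ρt)_known − 3270 × (depth of known layers): K_1 = 111136.2 − 3270×39.41 = −17734.5; K_2 = 10442.88 − 3270×(1.164 + 3.552) = −4978.44.
Balance: K_1 = K_2 − x×(3270 − 2820), so x = (K_2 − K_1)/(3270 − 2820) = 12756.1/450 = 28.3 km.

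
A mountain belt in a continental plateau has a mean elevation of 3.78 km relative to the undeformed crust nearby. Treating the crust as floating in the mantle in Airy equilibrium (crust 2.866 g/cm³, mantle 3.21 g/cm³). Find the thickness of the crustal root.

31.5 km

For local isostatic compensation: the weight of the topography is balanced by the buoyancy of the root, ρ_c h = (ρ_m − ρ_c) r.
r = h · ρ_c / (ρ_m − ρ_c) = 3.78 km × 2.866 / (3.21 − 2.866) = 31.5 km.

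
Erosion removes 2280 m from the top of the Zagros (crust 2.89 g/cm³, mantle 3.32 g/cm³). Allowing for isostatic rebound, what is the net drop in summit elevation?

Rebound u = e ρ_c/ρ_m = 2280 m × 2.89/3.32 = 1985 m.
Net surface drop = e − u = 2280 m − 1985 m = e (ρ_m − ρ_c)/ρ_m = 295 m.

295 m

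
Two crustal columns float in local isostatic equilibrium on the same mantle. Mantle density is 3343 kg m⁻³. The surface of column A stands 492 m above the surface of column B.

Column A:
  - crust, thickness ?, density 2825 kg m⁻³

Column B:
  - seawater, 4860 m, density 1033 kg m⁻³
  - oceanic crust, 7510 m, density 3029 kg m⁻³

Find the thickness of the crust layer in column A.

Take the compensation level at the base of the deeper column (depth z_c below the surface of column A) and equate Σ ρ_i t_i down to z_c; mantle fills any gap and the z_c terms cancel.
Column A: x×2825 + (z_c − 0 − x)×3343
Column B: 492×0 + 4860×1033 + 7510×3029 + (z_c − 492 − 12370)×3343
The z_c×3343 term appears on both sides and cancels. Collect the known terms of each column as K = Σ(ρt)_known − 3343 × (depth of known layers): K_A = 0 − 3343×0 = 0; K_B = 27768170 − 3343×(492 + 12370) = −15229496.
Balance: K_A − x×(3343 − 2825) = K_B, so x = (K_A − K_B)/(3343 − 2825) = 15229500/518 = 29400 m.

29400 m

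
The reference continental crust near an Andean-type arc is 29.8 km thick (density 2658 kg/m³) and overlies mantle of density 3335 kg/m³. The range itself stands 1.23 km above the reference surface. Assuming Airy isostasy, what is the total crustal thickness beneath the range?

Root depth r = h ρ_c / (ρ_m − ρ_c) = 1.23 km × 2658 / 677 = 4.829 km.
Total thickness = T + h + r = 29.8 km + 1.23 km + 4.829 km = 35.9 km.

35.9 km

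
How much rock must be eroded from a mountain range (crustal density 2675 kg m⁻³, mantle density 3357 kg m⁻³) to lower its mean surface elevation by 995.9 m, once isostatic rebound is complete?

4900 m

Net drop Δ = e − u = e − e ρ_c/ρ_m = e (ρ_m − ρ_c)/ρ_m.
e = Δ ρ_m/(ρ_m − ρ_c) = 995.9 m × 3357/682 = 4900 m.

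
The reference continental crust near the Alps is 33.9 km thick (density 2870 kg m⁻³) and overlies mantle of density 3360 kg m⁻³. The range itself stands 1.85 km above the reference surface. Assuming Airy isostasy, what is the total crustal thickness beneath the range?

46.6 km

Root depth r = h ρ_c / (ρ_m − ρ_c) = 1.85 km × 2870 / 490 = 10.84 km.
Total thickness = T + h + r = 33.9 km + 1.85 km + 10.84 km = 46.6 km.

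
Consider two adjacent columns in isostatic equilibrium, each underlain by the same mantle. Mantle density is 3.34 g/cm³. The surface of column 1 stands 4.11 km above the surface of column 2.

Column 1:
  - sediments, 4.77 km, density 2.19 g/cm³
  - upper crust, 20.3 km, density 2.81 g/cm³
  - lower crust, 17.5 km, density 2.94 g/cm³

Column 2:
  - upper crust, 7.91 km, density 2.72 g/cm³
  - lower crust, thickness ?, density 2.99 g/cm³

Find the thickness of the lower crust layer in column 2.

Take the compensation level at the base of the deeper column (depth z_c below the surface of column 1) and equate Σ ρ_i t_i down to z_c; mantle fills any gap and the z_c terms cancel.
Column 1: 4.77×2.19 + 20.3×2.81 + 17.5×2.94 + (z_c − 42.57)×3.34
Column 2: 4.11×0 + 7.91×2.72 + x×2.99 + (z_c − 4.11 − 7.91 − x)×3.34
The z_c×3.34 term appears on both sides and cancels. Collect the known terms of each column as K = Σ(ρt)_known − 3.34 × (depth of known layers): K_1 = 118.9393 − 3.34×42.57 = −23.2445; K_2 = 21.5152 − 3.34×(4.11 + 7.91) = −18.6316.
Balance: K_1 = K_2 − x×(3.34 − 2.99), so x = (K_2 − K_1)/(3.34 − 2.99) = 4.6129/0.35 = 13.2 km.

13.2 km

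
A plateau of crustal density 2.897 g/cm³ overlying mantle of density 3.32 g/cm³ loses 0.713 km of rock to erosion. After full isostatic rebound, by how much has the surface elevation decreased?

0.0908 km

Rebound u = e ρ_c/ρ_m = 0.713 km × 2.897/3.32 = 0.6222 km.
Net surface drop = e − u = 0.713 km − 0.6222 km = e (ρ_m − ρ_c)/ρ_m = 0.0908 km.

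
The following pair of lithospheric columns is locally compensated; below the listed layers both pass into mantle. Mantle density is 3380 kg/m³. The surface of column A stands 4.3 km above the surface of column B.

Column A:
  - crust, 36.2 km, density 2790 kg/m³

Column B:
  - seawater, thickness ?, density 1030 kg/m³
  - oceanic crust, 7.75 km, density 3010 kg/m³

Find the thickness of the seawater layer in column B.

1.68 km

Take the compensation level at the base of the deeper column (depth z_c below the surface of column A) and equate Σ ρ_i t_i down to z_c; mantle fills any gap and the z_c terms cancel.
Column A: 36.2×2790 + (z_c − 36.2)×3380
Column B: 4.3×0 + x×1030 + 7.75×3010 + (z_c − 4.3 − 7.75 − x)×3380
The z_c×3380 term appears on both sides and cancels. Collect the known terms of each column as K = Σ(ρt)_known − 3380 × (depth of known layers): K_A = 100998 − 3380×36.2 = −21358; K_B = 23327.5 − 3380×(4.3 + 7.75) = −17401.5.
Balance: K_A = K_B − x×(3380 − 1030), so x = (K_B − K_A)/(3380 − 1030) = 3956.5/2350 = 1.68 km.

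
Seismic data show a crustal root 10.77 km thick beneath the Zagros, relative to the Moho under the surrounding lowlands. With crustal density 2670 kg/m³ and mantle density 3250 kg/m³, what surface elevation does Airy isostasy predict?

2.34 km

For local isostatic compensation: ρ_c h = (ρ_m − ρ_c) r.
h = r (ρ_m − ρ_c) / ρ_c = 10.77 km × (3250 − 2670) / 2670 = 2.34 km.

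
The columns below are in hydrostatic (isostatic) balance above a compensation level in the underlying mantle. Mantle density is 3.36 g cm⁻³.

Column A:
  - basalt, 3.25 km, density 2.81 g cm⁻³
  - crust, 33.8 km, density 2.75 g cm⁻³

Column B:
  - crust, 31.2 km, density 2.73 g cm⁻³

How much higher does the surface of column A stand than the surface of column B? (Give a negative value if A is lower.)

0.818 km

For any compensation level in the mantle, the mantle terms cancel and isostasy reduces to e = (Σt_A − Σt_B) − (Σ(ρt)_A − Σ(ρt)_B) / ρ_m.
Σt_A = 37.05 km; Σt_B = 31.2 km; Σ(ρt)_A = 102.0825; Σ(ρt)_B = 85.176 (in km·g cm⁻³).
e = (37.05 − 31.2) − (102.0825 − 85.176) / 3.36 = 0.818 km.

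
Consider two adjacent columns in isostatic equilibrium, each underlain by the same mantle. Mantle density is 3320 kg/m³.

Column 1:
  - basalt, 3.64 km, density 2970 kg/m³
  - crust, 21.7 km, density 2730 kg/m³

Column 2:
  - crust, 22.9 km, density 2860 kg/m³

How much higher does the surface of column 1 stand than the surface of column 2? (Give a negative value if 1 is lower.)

1.07 km

For any compensation level in the mantle, the mantle terms cancel and isostasy reduces to e = (Σt_1 − Σt_2) − (Σ(ρt)_1 − Σ(ρt)_2) / ρ_m.
Σt_1 = 25.34 km; Σt_2 = 22.9 km; Σ(ρt)_1 = 70051.8; Σ(ρt)_2 = 65494 (in km·kg/m³).
e = (25.34 − 22.9) − (70051.8 − 65494) / 3320 = 1.07 km.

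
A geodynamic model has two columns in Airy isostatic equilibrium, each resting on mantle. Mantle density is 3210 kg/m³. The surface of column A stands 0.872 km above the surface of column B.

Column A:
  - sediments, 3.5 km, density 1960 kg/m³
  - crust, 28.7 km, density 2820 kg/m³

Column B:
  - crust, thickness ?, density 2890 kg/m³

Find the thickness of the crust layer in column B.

39.9 km

Take the compensation level at the base of the deeper column (depth z_c below the surface of column A) and equate Σ ρ_i t_i down to z_c; mantle fills any gap and the z_c terms cancel.
Column A: 3.5×1960 + 28.7×2820 + (z_c − 32.2)×3210
Column B: 0.872×0 + x×2890 + (z_c − 0.872 − 0 − x)×3210
The z_c×3210 term appears on both sides and cancels. Collect the known terms of each column as K = Σ(ρt)_known − 3210 × (depth of known layers): K_A = 87794 − 3210×32.2 = −15568; K_B = 0 − 3210×(0.872 + 0) = −2799.12.
Balance: K_A = K_B − x×(3210 − 2890), so x = (K_B − K_A)/(3210 − 2890) = 12768.9/320 = 39.9 km.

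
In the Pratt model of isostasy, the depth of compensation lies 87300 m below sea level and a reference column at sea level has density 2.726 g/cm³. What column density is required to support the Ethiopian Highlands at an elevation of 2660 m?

2.65 g/cm³

Pratt balance: ρ_ref D = ρ (D + h).
ρ = ρ_ref D/(D + h) = 2.726 × 87300 m/(87300 m + 2660 m) = 2.65 g/cm³.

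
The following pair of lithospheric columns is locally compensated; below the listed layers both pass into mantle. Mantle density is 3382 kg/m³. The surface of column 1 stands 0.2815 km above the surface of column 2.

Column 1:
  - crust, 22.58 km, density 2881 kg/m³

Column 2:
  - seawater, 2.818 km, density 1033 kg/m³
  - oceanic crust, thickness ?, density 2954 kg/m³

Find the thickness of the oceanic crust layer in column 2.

8.74 km

Take the compensation level at the base of the deeper column (depth z_c below the surface of column 1) and equate Σ ρ_i t_i down to z_c; mantle fills any gap and the z_c terms cancel.
Column 1: 22.58×2881 + (z_c − 22.58)×3382
Column 2: 0.2815×0 + 2.818×1033 + x×2954 + (z_c − 0.2815 − 2.818 − x)×3382
The z_c×3382 term appears on both sides and cancels. Collect the known terms of each column as K = Σ(ρt)_known − 3382 × (depth of known layers): K_1 = 65052.98 − 3382×22.58 = −11312.58; K_2 = 2910.994 − 3382×(0.2815 + 2.818) = −7571.515.
Balance: K_1 = K_2 − x×(3382 − 2954), so x = (K_2 − K_1)/(3382 − 2954) = 3741.07/428 = 8.74 km.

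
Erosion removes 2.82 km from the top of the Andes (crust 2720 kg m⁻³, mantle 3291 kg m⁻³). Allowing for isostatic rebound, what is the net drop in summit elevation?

0.489 km

Rebound u = e ρ_c/ρ_m = 2.82 km × 2720/3291 = 2.331 km.
Net surface drop = e − u = 2.82 km − 2.331 km = e (ρ_m − ρ_c)/ρ_m = 0.489 km.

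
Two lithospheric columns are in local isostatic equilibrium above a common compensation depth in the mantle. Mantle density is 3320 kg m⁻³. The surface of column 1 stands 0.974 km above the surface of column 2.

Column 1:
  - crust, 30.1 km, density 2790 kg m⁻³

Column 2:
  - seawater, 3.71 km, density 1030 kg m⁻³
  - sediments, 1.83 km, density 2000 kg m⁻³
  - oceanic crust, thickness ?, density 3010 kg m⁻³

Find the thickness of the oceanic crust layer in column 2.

5.83 km

Take the compensation level at the base of the deeper column (depth z_c below the surface of column 1) and equate Σ ρ_i t_i down to z_c; mantle fills any gap and the z_c terms cancel.
Column 1: 30.1×2790 + (z_c − 30.1)×3320
Column 2: 0.974×0 + 3.71×1030 + 1.83×2000 + x×3010 + (z_c − 0.974 − 5.54 − x)×3320
The z_c×3320 term appears on both sides and cancels. Collect the known terms of each column as K = Σ(ρt)_known − 3320 × (depth of known layers): K_1 = 83979 − 3320×30.1 = −15953; K_2 = 7481.3 − 3320×(0.974 + 5.54) = −14145.18.
Balance: K_1 = K_2 − x×(3320 − 3010), so x = (K_2 − K_1)/(3320 − 3010) = 1807.82/310 = 5.83 km.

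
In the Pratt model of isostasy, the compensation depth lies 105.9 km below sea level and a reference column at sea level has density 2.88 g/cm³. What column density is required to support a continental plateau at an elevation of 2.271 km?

Pratt balance: ρ_ref D = ρ (D + h).
ρ = ρ_ref D/(D + h) = 2.88 × 105.9 km/(105.9 km + 2.271 km) = 2.82 g/cm³.

2.82 g/cm³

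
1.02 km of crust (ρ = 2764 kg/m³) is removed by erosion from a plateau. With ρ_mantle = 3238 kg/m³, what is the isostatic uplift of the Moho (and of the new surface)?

Unloading: uplift u = e ρ_c/ρ_m = 1.02 km × 2764/3238 = 0.871 km.

0.871 km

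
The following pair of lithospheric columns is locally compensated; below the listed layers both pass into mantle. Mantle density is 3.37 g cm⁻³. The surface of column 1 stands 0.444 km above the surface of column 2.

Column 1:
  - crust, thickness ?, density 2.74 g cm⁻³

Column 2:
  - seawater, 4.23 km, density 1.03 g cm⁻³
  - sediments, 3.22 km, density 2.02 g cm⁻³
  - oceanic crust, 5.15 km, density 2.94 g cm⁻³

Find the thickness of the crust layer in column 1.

Take the compensation level at the base of the deeper column (depth z_c below the surface of column 1) and equate Σ ρ_i t_i down to z_c; mantle fills any gap and the z_c terms cancel.
Column 1: x×2.74 + (z_c − 0 − x)×3.37
Column 2: 0.444×0 + 4.23×1.03 + 3.22×2.02 + 5.15×2.94 + (z_c − 0.444 − 12.6)×3.37
The z_c×3.37 term appears on both sides and cancels. Collect the known terms of each column as K = Σ(ρt)_known − 3.37 × (depth of known layers): K_1 = 0 − 3.37×0 = 0; K_2 = 26.0023 − 3.37×(0.444 + 12.6) = −17.95598.
Balance: K_1 − x×(3.37 − 2.74) = K_2, so x = (K_1 − K_2)/(3.37 − 2.74) = 17.956/0.63 = 28.5 km.

28.5 km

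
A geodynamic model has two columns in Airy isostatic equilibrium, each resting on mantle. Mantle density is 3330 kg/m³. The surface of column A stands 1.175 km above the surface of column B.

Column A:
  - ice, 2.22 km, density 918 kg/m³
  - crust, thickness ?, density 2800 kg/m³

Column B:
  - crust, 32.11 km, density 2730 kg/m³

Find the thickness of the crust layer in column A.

33.6 km

Take the compensation level at the base of the deeper column (depth z_c below the surface of column A) and equate Σ ρ_i t_i down to z_c; mantle fills any gap and the z_c terms cancel.
Column A: 2.22×918 + x×2800 + (z_c − 2.22 − x)×3330
Column B: 1.175×0 + 32.11×2730 + (z_c − 1.175 − 32.11)×3330
The z_c×3330 term appears on both sides and cancels. Collect the known terms of each column as K = Σ(ρt)_known − 3330 × (depth of known layers): K_A = 2037.96 − 3330×2.22 = −5354.64; K_B = 87660.3 − 3330×(1.175 + 32.11) = −23178.75.
Balance: K_A − x×(3330 − 2800) = K_B, so x = (K_A − K_B)/(3330 − 2800) = 17824.1/530 = 33.6 km.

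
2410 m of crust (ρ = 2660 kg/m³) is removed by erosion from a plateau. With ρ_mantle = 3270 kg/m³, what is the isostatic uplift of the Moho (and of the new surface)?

1960 m

Unloading: uplift u = e ρ_c/ρ_m = 2410 m × 2660/3270 = 1960 m.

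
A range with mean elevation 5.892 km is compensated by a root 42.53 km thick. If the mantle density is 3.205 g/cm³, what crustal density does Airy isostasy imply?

2.82 g/cm³

ρ_c h = (ρ_m − ρ_c) r → ρ_c (h + r) = ρ_m r → ρ_c = ρ_m r / (h + r).
ρ_c = 3.205 × 42.53 km / (5.892 km + 42.53 km) = 2.82 g/cm³.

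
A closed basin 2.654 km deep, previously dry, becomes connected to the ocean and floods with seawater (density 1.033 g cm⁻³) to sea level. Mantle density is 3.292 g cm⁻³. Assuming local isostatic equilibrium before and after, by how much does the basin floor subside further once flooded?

After flooding the water column is d + s deep. Its weight must equal the weight of mantle displaced by the extra subsidence s: (d + s) ρ_w = s ρ_m.
s = d ρ_w / (ρ_m − ρ_w) = 2.654 km × 1.033/(3.292 − 1.033) = 1.21 km.

1.21 km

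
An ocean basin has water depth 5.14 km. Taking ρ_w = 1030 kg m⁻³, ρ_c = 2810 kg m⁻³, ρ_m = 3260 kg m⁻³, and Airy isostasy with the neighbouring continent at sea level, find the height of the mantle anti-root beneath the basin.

In Airy isostatic equilibrium: replacing crust with seawater at the top is compensated by replacing crust with mantle at the base: d (ρ_c − ρ_w) = a (ρ_m − ρ_c).
a = d (ρ_c − ρ_w)/(ρ_m − ρ_c) = 5.14 km × 1780/450 = 20.3 km.

20.3 km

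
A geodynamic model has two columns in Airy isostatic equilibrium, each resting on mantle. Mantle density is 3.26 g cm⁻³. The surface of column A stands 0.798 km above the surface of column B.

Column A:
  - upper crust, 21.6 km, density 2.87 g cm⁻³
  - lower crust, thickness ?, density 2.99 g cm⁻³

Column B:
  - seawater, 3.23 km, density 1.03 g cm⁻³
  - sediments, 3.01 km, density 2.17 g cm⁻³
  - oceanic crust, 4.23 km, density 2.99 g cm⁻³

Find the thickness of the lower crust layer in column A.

21.5 km

Take the compensation level at the base of the deeper column (depth z_c below the surface of column A) and equate Σ ρ_i t_i down to z_c; mantle fills any gap and the z_c terms cancel.
Column A: 21.6×2.87 + x×2.99 + (z_c − 21.6 − x)×3.26
Column B: 0.798×0 + 3.23×1.03 + 3.01×2.17 + 4.23×2.99 + (z_c − 0.798 − 10.47)×3.26
The z_c×3.26 term appears on both sides and cancels. Collect the known terms of each column as K = Σ(ρt)_known − 3.26 × (depth of known layers): K_A = 61.992 − 3.26×21.6 = −8.424; K_B = 22.5063 − 3.26×(0.798 + 10.47) = −14.22738.
Balance: K_A − x×(3.26 − 2.99) = K_B, so x = (K_A − K_B)/(3.26 − 2.99) = 5.80338/0.27 = 21.5 km.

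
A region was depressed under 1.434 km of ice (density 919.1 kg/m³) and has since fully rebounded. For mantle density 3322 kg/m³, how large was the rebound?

Removing the load lets mantle flow back in; uplift u satisfies ρ_ice t = ρ_m u.
u = t ρ_ice/ρ_m = 1.434 km × 919.1/3322 = 0.397 km.

0.397 km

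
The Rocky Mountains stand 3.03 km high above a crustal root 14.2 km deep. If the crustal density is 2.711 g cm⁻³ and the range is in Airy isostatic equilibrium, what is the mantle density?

Airy balance: ρ_c h = (ρ_m − ρ_c) r → ρ_m = ρ_c (1 + h/r).
ρ_m = 2.711 × (1 + 3.03 km/14.2 km) = 3.29 g cm⁻³.

3.29 g cm⁻³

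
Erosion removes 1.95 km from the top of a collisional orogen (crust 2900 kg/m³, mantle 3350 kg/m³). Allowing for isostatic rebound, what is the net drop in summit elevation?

Rebound u = e ρ_c/ρ_m = 1.95 km × 2900/3350 = 1.688 km.
Net surface drop = e − u = 1.95 km − 1.688 km = e (ρ_m − ρ_c)/ρ_m = 0.262 km.

0.262 km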